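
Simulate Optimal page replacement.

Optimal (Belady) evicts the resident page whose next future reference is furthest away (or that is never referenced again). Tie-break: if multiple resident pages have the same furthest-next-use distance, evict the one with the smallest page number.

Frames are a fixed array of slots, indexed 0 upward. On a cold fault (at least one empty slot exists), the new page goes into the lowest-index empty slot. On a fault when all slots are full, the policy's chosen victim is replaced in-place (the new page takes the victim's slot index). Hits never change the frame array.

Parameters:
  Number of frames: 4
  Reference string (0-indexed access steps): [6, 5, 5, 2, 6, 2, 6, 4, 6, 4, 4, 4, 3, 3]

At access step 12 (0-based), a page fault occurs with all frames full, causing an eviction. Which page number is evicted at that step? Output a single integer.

Answer: 2

Derivation:
Step 0: ref 6 -> FAULT, frames=[6,-,-,-]
Step 1: ref 5 -> FAULT, frames=[6,5,-,-]
Step 2: ref 5 -> HIT, frames=[6,5,-,-]
Step 3: ref 2 -> FAULT, frames=[6,5,2,-]
Step 4: ref 6 -> HIT, frames=[6,5,2,-]
Step 5: ref 2 -> HIT, frames=[6,5,2,-]
Step 6: ref 6 -> HIT, frames=[6,5,2,-]
Step 7: ref 4 -> FAULT, frames=[6,5,2,4]
Step 8: ref 6 -> HIT, frames=[6,5,2,4]
Step 9: ref 4 -> HIT, frames=[6,5,2,4]
Step 10: ref 4 -> HIT, frames=[6,5,2,4]
Step 11: ref 4 -> HIT, frames=[6,5,2,4]
Step 12: ref 3 -> FAULT, evict 2, frames=[6,5,3,4]
At step 12: evicted page 2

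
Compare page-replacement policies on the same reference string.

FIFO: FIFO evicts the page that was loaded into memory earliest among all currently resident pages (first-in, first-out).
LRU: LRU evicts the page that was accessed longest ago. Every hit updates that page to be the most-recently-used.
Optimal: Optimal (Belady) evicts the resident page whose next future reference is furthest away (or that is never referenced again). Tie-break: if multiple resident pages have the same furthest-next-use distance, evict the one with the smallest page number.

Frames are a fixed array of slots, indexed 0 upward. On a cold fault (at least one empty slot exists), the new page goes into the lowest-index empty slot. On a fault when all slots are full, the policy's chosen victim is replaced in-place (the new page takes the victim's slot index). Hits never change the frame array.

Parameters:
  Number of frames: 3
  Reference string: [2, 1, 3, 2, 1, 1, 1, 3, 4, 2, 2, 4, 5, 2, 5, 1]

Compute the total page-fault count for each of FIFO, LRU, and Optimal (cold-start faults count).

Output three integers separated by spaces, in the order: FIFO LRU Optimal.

Answer: 7 7 5

Derivation:
--- FIFO ---
  step 0: ref 2 -> FAULT, frames=[2,-,-] (faults so far: 1)
  step 1: ref 1 -> FAULT, frames=[2,1,-] (faults so far: 2)
  step 2: ref 3 -> FAULT, frames=[2,1,3] (faults so far: 3)
  step 3: ref 2 -> HIT, frames=[2,1,3] (faults so far: 3)
  step 4: ref 1 -> HIT, frames=[2,1,3] (faults so far: 3)
  step 5: ref 1 -> HIT, frames=[2,1,3] (faults so far: 3)
  step 6: ref 1 -> HIT, frames=[2,1,3] (faults so far: 3)
  step 7: ref 3 -> HIT, frames=[2,1,3] (faults so far: 3)
  step 8: ref 4 -> FAULT, evict 2, frames=[4,1,3] (faults so far: 4)
  step 9: ref 2 -> FAULT, evict 1, frames=[4,2,3] (faults so far: 5)
  step 10: ref 2 -> HIT, frames=[4,2,3] (faults so far: 5)
  step 11: ref 4 -> HIT, frames=[4,2,3] (faults so far: 5)
  step 12: ref 5 -> FAULT, evict 3, frames=[4,2,5] (faults so far: 6)
  step 13: ref 2 -> HIT, frames=[4,2,5] (faults so far: 6)
  step 14: ref 5 -> HIT, frames=[4,2,5] (faults so far: 6)
  step 15: ref 1 -> FAULT, evict 4, frames=[1,2,5] (faults so far: 7)
  FIFO total faults: 7
--- LRU ---
  step 0: ref 2 -> FAULT, frames=[2,-,-] (faults so far: 1)
  step 1: ref 1 -> FAULT, frames=[2,1,-] (faults so far: 2)
  step 2: ref 3 -> FAULT, frames=[2,1,3] (faults so far: 3)
  step 3: ref 2 -> HIT, frames=[2,1,3] (faults so far: 3)
  step 4: ref 1 -> HIT, frames=[2,1,3] (faults so far: 3)
  step 5: ref 1 -> HIT, frames=[2,1,3] (faults so far: 3)
  step 6: ref 1 -> HIT, frames=[2,1,3] (faults so far: 3)
  step 7: ref 3 -> HIT, frames=[2,1,3] (faults so far: 3)
  step 8: ref 4 -> FAULT, evict 2, frames=[4,1,3] (faults so far: 4)
  step 9: ref 2 -> FAULT, evict 1, frames=[4,2,3] (faults so far: 5)
  step 10: ref 2 -> HIT, frames=[4,2,3] (faults so far: 5)
  step 11: ref 4 -> HIT, frames=[4,2,3] (faults so far: 5)
  step 12: ref 5 -> FAULT, evict 3, frames=[4,2,5] (faults so far: 6)
  step 13: ref 2 -> HIT, frames=[4,2,5] (faults so far: 6)
  step 14: ref 5 -> HIT, frames=[4,2,5] (faults so far: 6)
  step 15: ref 1 -> FAULT, evict 4, frames=[1,2,5] (faults so far: 7)
  LRU total faults: 7
--- Optimal ---
  step 0: ref 2 -> FAULT, frames=[2,-,-] (faults so far: 1)
  step 1: ref 1 -> FAULT, frames=[2,1,-] (faults so far: 2)
  step 2: ref 3 -> FAULT, frames=[2,1,3] (faults so far: 3)
  step 3: ref 2 -> HIT, frames=[2,1,3] (faults so far: 3)
  step 4: ref 1 -> HIT, frames=[2,1,3] (faults so far: 3)
  step 5: ref 1 -> HIT, frames=[2,1,3] (faults so far: 3)
  step 6: ref 1 -> HIT, frames=[2,1,3] (faults so far: 3)
  step 7: ref 3 -> HIT, frames=[2,1,3] (faults so far: 3)
  step 8: ref 4 -> FAULT, evict 3, frames=[2,1,4] (faults so far: 4)
  step 9: ref 2 -> HIT, frames=[2,1,4] (faults so far: 4)
  step 10: ref 2 -> HIT, frames=[2,1,4] (faults so far: 4)
  step 11: ref 4 -> HIT, frames=[2,1,4] (faults so far: 4)
  step 12: ref 5 -> FAULT, evict 4, frames=[2,1,5] (faults so far: 5)
  step 13: ref 2 -> HIT, frames=[2,1,5] (faults so far: 5)
  step 14: ref 5 -> HIT, frames=[2,1,5] (faults so far: 5)
  step 15: ref 1 -> HIT, frames=[2,1,5] (faults so far: 5)
  Optimal total faults: 5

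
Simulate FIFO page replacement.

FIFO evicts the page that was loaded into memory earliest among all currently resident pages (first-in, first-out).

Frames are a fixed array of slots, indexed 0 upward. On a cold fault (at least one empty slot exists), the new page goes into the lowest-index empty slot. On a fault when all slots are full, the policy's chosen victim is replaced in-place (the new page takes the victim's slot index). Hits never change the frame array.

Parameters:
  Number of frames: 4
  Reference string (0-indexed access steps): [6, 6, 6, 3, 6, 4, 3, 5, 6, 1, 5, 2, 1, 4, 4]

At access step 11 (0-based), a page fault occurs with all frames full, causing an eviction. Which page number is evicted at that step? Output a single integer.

Answer: 3

Derivation:
Step 0: ref 6 -> FAULT, frames=[6,-,-,-]
Step 1: ref 6 -> HIT, frames=[6,-,-,-]
Step 2: ref 6 -> HIT, frames=[6,-,-,-]
Step 3: ref 3 -> FAULT, frames=[6,3,-,-]
Step 4: ref 6 -> HIT, frames=[6,3,-,-]
Step 5: ref 4 -> FAULT, frames=[6,3,4,-]
Step 6: ref 3 -> HIT, frames=[6,3,4,-]
Step 7: ref 5 -> FAULT, frames=[6,3,4,5]
Step 8: ref 6 -> HIT, frames=[6,3,4,5]
Step 9: ref 1 -> FAULT, evict 6, frames=[1,3,4,5]
Step 10: ref 5 -> HIT, frames=[1,3,4,5]
Step 11: ref 2 -> FAULT, evict 3, frames=[1,2,4,5]
At step 11: evicted page 3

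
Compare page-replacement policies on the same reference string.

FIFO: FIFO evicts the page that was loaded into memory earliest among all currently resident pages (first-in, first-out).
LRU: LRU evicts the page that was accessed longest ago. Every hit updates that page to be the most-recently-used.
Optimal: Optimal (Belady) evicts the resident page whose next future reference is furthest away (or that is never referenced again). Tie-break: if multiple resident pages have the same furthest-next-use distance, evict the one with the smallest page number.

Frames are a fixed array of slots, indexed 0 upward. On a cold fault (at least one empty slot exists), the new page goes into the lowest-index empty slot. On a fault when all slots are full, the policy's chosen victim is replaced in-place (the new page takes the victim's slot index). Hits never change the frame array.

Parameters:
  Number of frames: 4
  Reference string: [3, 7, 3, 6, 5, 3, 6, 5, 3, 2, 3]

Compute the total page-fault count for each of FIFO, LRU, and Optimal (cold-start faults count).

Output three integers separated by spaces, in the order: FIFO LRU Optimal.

Answer: 6 5 5

Derivation:
--- FIFO ---
  step 0: ref 3 -> FAULT, frames=[3,-,-,-] (faults so far: 1)
  step 1: ref 7 -> FAULT, frames=[3,7,-,-] (faults so far: 2)
  step 2: ref 3 -> HIT, frames=[3,7,-,-] (faults so far: 2)
  step 3: ref 6 -> FAULT, frames=[3,7,6,-] (faults so far: 3)
  step 4: ref 5 -> FAULT, frames=[3,7,6,5] (faults so far: 4)
  step 5: ref 3 -> HIT, frames=[3,7,6,5] (faults so far: 4)
  step 6: ref 6 -> HIT, frames=[3,7,6,5] (faults so far: 4)
  step 7: ref 5 -> HIT, frames=[3,7,6,5] (faults so far: 4)
  step 8: ref 3 -> HIT, frames=[3,7,6,5] (faults so far: 4)
  step 9: ref 2 -> FAULT, evict 3, frames=[2,7,6,5] (faults so far: 5)
  step 10: ref 3 -> FAULT, evict 7, frames=[2,3,6,5] (faults so far: 6)
  FIFO total faults: 6
--- LRU ---
  step 0: ref 3 -> FAULT, frames=[3,-,-,-] (faults so far: 1)
  step 1: ref 7 -> FAULT, frames=[3,7,-,-] (faults so far: 2)
  step 2: ref 3 -> HIT, frames=[3,7,-,-] (faults so far: 2)
  step 3: ref 6 -> FAULT, frames=[3,7,6,-] (faults so far: 3)
  step 4: ref 5 -> FAULT, frames=[3,7,6,5] (faults so far: 4)
  step 5: ref 3 -> HIT, frames=[3,7,6,5] (faults so far: 4)
  step 6: ref 6 -> HIT, frames=[3,7,6,5] (faults so far: 4)
  step 7: ref 5 -> HIT, frames=[3,7,6,5] (faults so far: 4)
  step 8: ref 3 -> HIT, frames=[3,7,6,5] (faults so far: 4)
  step 9: ref 2 -> FAULT, evict 7, frames=[3,2,6,5] (faults so far: 5)
  step 10: ref 3 -> HIT, frames=[3,2,6,5] (faults so far: 5)
  LRU total faults: 5
--- Optimal ---
  step 0: ref 3 -> FAULT, frames=[3,-,-,-] (faults so far: 1)
  step 1: ref 7 -> FAULT, frames=[3,7,-,-] (faults so far: 2)
  step 2: ref 3 -> HIT, frames=[3,7,-,-] (faults so far: 2)
  step 3: ref 6 -> FAULT, frames=[3,7,6,-] (faults so far: 3)
  step 4: ref 5 -> FAULT, frames=[3,7,6,5] (faults so far: 4)
  step 5: ref 3 -> HIT, frames=[3,7,6,5] (faults so far: 4)
  step 6: ref 6 -> HIT, frames=[3,7,6,5] (faults so far: 4)
  step 7: ref 5 -> HIT, frames=[3,7,6,5] (faults so far: 4)
  step 8: ref 3 -> HIT, frames=[3,7,6,5] (faults so far: 4)
  step 9: ref 2 -> FAULT, evict 5, frames=[3,7,6,2] (faults so far: 5)
  step 10: ref 3 -> HIT, frames=[3,7,6,2] (faults so far: 5)
  Optimal total faults: 5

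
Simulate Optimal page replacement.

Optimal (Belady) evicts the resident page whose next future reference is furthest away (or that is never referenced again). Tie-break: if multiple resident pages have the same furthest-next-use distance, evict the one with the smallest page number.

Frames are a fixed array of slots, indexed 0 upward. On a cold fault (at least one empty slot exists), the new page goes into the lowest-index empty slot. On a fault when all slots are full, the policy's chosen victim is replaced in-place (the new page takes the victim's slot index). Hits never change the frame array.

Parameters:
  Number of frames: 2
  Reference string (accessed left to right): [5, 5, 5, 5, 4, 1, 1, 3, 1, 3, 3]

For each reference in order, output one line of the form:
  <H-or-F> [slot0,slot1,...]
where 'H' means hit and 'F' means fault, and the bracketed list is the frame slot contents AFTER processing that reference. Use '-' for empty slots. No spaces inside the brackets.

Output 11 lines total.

F [5,-]
H [5,-]
H [5,-]
H [5,-]
F [5,4]
F [5,1]
H [5,1]
F [3,1]
H [3,1]
H [3,1]
H [3,1]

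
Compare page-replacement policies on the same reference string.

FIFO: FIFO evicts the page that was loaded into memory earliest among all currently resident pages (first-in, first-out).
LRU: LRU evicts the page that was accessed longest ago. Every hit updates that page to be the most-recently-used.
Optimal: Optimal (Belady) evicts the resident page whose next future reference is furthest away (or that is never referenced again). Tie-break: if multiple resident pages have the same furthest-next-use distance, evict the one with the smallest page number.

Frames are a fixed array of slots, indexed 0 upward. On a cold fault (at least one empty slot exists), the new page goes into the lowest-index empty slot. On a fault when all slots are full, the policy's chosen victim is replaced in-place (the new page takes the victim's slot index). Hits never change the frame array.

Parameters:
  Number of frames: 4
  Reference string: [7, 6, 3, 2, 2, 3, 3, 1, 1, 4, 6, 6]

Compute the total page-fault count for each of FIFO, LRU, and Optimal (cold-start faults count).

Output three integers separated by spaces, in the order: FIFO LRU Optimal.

--- FIFO ---
  step 0: ref 7 -> FAULT, frames=[7,-,-,-] (faults so far: 1)
  step 1: ref 6 -> FAULT, frames=[7,6,-,-] (faults so far: 2)
  step 2: ref 3 -> FAULT, frames=[7,6,3,-] (faults so far: 3)
  step 3: ref 2 -> FAULT, frames=[7,6,3,2] (faults so far: 4)
  step 4: ref 2 -> HIT, frames=[7,6,3,2] (faults so far: 4)
  step 5: ref 3 -> HIT, frames=[7,6,3,2] (faults so far: 4)
  step 6: ref 3 -> HIT, frames=[7,6,3,2] (faults so far: 4)
  step 7: ref 1 -> FAULT, evict 7, frames=[1,6,3,2] (faults so far: 5)
  step 8: ref 1 -> HIT, frames=[1,6,3,2] (faults so far: 5)
  step 9: ref 4 -> FAULT, evict 6, frames=[1,4,3,2] (faults so far: 6)
  step 10: ref 6 -> FAULT, evict 3, frames=[1,4,6,2] (faults so far: 7)
  step 11: ref 6 -> HIT, frames=[1,4,6,2] (faults so far: 7)
  FIFO total faults: 7
--- LRU ---
  step 0: ref 7 -> FAULT, frames=[7,-,-,-] (faults so far: 1)
  step 1: ref 6 -> FAULT, frames=[7,6,-,-] (faults so far: 2)
  step 2: ref 3 -> FAULT, frames=[7,6,3,-] (faults so far: 3)
  step 3: ref 2 -> FAULT, frames=[7,6,3,2] (faults so far: 4)
  step 4: ref 2 -> HIT, frames=[7,6,3,2] (faults so far: 4)
  step 5: ref 3 -> HIT, frames=[7,6,3,2] (faults so far: 4)
  step 6: ref 3 -> HIT, frames=[7,6,3,2] (faults so far: 4)
  step 7: ref 1 -> FAULT, evict 7, frames=[1,6,3,2] (faults so far: 5)
  step 8: ref 1 -> HIT, frames=[1,6,3,2] (faults so far: 5)
  step 9: ref 4 -> FAULT, evict 6, frames=[1,4,3,2] (faults so far: 6)
  step 10: ref 6 -> FAULT, evict 2, frames=[1,4,3,6] (faults so far: 7)
  step 11: ref 6 -> HIT, frames=[1,4,3,6] (faults so far: 7)
  LRU total faults: 7
--- Optimal ---
  step 0: ref 7 -> FAULT, frames=[7,-,-,-] (faults so far: 1)
  step 1: ref 6 -> FAULT, frames=[7,6,-,-] (faults so far: 2)
  step 2: ref 3 -> FAULT, frames=[7,6,3,-] (faults so far: 3)
  step 3: ref 2 -> FAULT, frames=[7,6,3,2] (faults so far: 4)
  step 4: ref 2 -> HIT, frames=[7,6,3,2] (faults so far: 4)
  step 5: ref 3 -> HIT, frames=[7,6,3,2] (faults so far: 4)
  step 6: ref 3 -> HIT, frames=[7,6,3,2] (faults so far: 4)
  step 7: ref 1 -> FAULT, evict 2, frames=[7,6,3,1] (faults so far: 5)
  step 8: ref 1 -> HIT, frames=[7,6,3,1] (faults so far: 5)
  step 9: ref 4 -> FAULT, evict 1, frames=[7,6,3,4] (faults so far: 6)
  step 10: ref 6 -> HIT, frames=[7,6,3,4] (faults so far: 6)
  step 11: ref 6 -> HIT, frames=[7,6,3,4] (faults so far: 6)
  Optimal total faults: 6

Answer: 7 7 6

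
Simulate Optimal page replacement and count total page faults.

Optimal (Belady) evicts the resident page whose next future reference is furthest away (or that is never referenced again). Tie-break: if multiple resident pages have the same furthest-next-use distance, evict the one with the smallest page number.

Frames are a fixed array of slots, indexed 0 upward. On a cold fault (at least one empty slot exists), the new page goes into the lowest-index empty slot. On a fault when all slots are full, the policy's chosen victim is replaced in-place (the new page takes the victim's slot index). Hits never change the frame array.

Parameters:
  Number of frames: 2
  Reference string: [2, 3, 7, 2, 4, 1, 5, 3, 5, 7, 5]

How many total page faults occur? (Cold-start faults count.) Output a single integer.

Answer: 8

Derivation:
Step 0: ref 2 → FAULT, frames=[2,-]
Step 1: ref 3 → FAULT, frames=[2,3]
Step 2: ref 7 → FAULT (evict 3), frames=[2,7]
Step 3: ref 2 → HIT, frames=[2,7]
Step 4: ref 4 → FAULT (evict 2), frames=[4,7]
Step 5: ref 1 → FAULT (evict 4), frames=[1,7]
Step 6: ref 5 → FAULT (evict 1), frames=[5,7]
Step 7: ref 3 → FAULT (evict 7), frames=[5,3]
Step 8: ref 5 → HIT, frames=[5,3]
Step 9: ref 7 → FAULT (evict 3), frames=[5,7]
Step 10: ref 5 → HIT, frames=[5,7]
Total faults: 8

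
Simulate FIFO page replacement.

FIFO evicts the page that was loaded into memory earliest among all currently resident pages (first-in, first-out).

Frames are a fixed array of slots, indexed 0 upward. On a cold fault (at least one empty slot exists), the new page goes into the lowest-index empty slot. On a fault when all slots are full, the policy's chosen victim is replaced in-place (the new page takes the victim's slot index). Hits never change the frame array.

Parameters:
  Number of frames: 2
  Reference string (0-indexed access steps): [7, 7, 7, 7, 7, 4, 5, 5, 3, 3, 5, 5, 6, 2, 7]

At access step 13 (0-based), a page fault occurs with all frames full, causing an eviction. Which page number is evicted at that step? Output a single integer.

Answer: 3

Derivation:
Step 0: ref 7 -> FAULT, frames=[7,-]
Step 1: ref 7 -> HIT, frames=[7,-]
Step 2: ref 7 -> HIT, frames=[7,-]
Step 3: ref 7 -> HIT, frames=[7,-]
Step 4: ref 7 -> HIT, frames=[7,-]
Step 5: ref 4 -> FAULT, frames=[7,4]
Step 6: ref 5 -> FAULT, evict 7, frames=[5,4]
Step 7: ref 5 -> HIT, frames=[5,4]
Step 8: ref 3 -> FAULT, evict 4, frames=[5,3]
Step 9: ref 3 -> HIT, frames=[5,3]
Step 10: ref 5 -> HIT, frames=[5,3]
Step 11: ref 5 -> HIT, frames=[5,3]
Step 12: ref 6 -> FAULT, evict 5, frames=[6,3]
Step 13: ref 2 -> FAULT, evict 3, frames=[6,2]
At step 13: evicted page 3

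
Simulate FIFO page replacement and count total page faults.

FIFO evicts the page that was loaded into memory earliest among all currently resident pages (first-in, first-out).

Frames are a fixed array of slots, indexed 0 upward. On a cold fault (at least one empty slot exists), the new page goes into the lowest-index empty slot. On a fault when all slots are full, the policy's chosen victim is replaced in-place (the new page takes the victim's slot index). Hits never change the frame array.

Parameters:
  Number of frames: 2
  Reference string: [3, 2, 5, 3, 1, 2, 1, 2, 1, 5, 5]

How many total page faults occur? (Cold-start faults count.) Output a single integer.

Step 0: ref 3 → FAULT, frames=[3,-]
Step 1: ref 2 → FAULT, frames=[3,2]
Step 2: ref 5 → FAULT (evict 3), frames=[5,2]
Step 3: ref 3 → FAULT (evict 2), frames=[5,3]
Step 4: ref 1 → FAULT (evict 5), frames=[1,3]
Step 5: ref 2 → FAULT (evict 3), frames=[1,2]
Step 6: ref 1 → HIT, frames=[1,2]
Step 7: ref 2 → HIT, frames=[1,2]
Step 8: ref 1 → HIT, frames=[1,2]
Step 9: ref 5 → FAULT (evict 1), frames=[5,2]
Step 10: ref 5 → HIT, frames=[5,2]
Total faults: 7

Answer: 7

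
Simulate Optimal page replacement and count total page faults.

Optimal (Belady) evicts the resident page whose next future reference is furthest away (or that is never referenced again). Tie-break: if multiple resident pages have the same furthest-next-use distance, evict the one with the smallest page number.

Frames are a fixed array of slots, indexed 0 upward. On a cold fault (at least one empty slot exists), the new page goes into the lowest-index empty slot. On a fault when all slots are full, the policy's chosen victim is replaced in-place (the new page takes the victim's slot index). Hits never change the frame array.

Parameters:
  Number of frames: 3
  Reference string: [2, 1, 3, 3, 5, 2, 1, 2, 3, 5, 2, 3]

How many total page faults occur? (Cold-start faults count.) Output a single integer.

Step 0: ref 2 → FAULT, frames=[2,-,-]
Step 1: ref 1 → FAULT, frames=[2,1,-]
Step 2: ref 3 → FAULT, frames=[2,1,3]
Step 3: ref 3 → HIT, frames=[2,1,3]
Step 4: ref 5 → FAULT (evict 3), frames=[2,1,5]
Step 5: ref 2 → HIT, frames=[2,1,5]
Step 6: ref 1 → HIT, frames=[2,1,5]
Step 7: ref 2 → HIT, frames=[2,1,5]
Step 8: ref 3 → FAULT (evict 1), frames=[2,3,5]
Step 9: ref 5 → HIT, frames=[2,3,5]
Step 10: ref 2 → HIT, frames=[2,3,5]
Step 11: ref 3 → HIT, frames=[2,3,5]
Total faults: 5

Answer: 5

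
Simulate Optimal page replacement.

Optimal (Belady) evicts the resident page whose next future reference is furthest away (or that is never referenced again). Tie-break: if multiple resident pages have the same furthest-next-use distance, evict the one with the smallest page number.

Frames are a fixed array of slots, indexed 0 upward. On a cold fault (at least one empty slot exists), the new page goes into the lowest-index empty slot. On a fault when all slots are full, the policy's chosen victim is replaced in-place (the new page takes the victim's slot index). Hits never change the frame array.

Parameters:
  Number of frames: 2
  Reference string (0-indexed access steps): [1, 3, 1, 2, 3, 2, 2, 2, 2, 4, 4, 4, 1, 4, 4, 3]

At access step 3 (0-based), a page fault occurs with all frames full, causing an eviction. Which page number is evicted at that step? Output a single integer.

Answer: 1

Derivation:
Step 0: ref 1 -> FAULT, frames=[1,-]
Step 1: ref 3 -> FAULT, frames=[1,3]
Step 2: ref 1 -> HIT, frames=[1,3]
Step 3: ref 2 -> FAULT, evict 1, frames=[2,3]
At step 3: evicted page 1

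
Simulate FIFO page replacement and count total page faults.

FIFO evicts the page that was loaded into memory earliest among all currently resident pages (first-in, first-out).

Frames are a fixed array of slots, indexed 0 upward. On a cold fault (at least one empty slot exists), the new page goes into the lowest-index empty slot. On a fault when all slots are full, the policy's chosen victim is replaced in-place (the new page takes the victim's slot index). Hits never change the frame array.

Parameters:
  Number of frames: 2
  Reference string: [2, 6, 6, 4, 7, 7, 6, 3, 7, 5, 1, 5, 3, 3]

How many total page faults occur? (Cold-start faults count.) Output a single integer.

Step 0: ref 2 → FAULT, frames=[2,-]
Step 1: ref 6 → FAULT, frames=[2,6]
Step 2: ref 6 → HIT, frames=[2,6]
Step 3: ref 4 → FAULT (evict 2), frames=[4,6]
Step 4: ref 7 → FAULT (evict 6), frames=[4,7]
Step 5: ref 7 → HIT, frames=[4,7]
Step 6: ref 6 → FAULT (evict 4), frames=[6,7]
Step 7: ref 3 → FAULT (evict 7), frames=[6,3]
Step 8: ref 7 → FAULT (evict 6), frames=[7,3]
Step 9: ref 5 → FAULT (evict 3), frames=[7,5]
Step 10: ref 1 → FAULT (evict 7), frames=[1,5]
Step 11: ref 5 → HIT, frames=[1,5]
Step 12: ref 3 → FAULT (evict 5), frames=[1,3]
Step 13: ref 3 → HIT, frames=[1,3]
Total faults: 10

Answer: 10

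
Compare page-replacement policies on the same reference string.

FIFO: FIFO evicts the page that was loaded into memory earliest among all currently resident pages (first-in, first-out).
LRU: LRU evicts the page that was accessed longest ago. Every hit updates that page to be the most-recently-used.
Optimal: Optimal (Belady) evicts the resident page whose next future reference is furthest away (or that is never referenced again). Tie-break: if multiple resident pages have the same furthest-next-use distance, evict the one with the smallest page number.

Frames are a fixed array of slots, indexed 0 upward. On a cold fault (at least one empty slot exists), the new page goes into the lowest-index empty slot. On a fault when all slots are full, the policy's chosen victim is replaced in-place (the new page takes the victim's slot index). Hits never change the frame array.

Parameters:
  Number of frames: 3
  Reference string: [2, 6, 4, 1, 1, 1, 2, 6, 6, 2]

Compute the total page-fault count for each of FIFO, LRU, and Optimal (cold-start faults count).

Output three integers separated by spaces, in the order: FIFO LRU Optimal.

Answer: 6 6 4

Derivation:
--- FIFO ---
  step 0: ref 2 -> FAULT, frames=[2,-,-] (faults so far: 1)
  step 1: ref 6 -> FAULT, frames=[2,6,-] (faults so far: 2)
  step 2: ref 4 -> FAULT, frames=[2,6,4] (faults so far: 3)
  step 3: ref 1 -> FAULT, evict 2, frames=[1,6,4] (faults so far: 4)
  step 4: ref 1 -> HIT, frames=[1,6,4] (faults so far: 4)
  step 5: ref 1 -> HIT, frames=[1,6,4] (faults so far: 4)
  step 6: ref 2 -> FAULT, evict 6, frames=[1,2,4] (faults so far: 5)
  step 7: ref 6 -> FAULT, evict 4, frames=[1,2,6] (faults so far: 6)
  step 8: ref 6 -> HIT, frames=[1,2,6] (faults so far: 6)
  step 9: ref 2 -> HIT, frames=[1,2,6] (faults so far: 6)
  FIFO total faults: 6
--- LRU ---
  step 0: ref 2 -> FAULT, frames=[2,-,-] (faults so far: 1)
  step 1: ref 6 -> FAULT, frames=[2,6,-] (faults so far: 2)
  step 2: ref 4 -> FAULT, frames=[2,6,4] (faults so far: 3)
  step 3: ref 1 -> FAULT, evict 2, frames=[1,6,4] (faults so far: 4)
  step 4: ref 1 -> HIT, frames=[1,6,4] (faults so far: 4)
  step 5: ref 1 -> HIT, frames=[1,6,4] (faults so far: 4)
  step 6: ref 2 -> FAULT, evict 6, frames=[1,2,4] (faults so far: 5)
  step 7: ref 6 -> FAULT, evict 4, frames=[1,2,6] (faults so far: 6)
  step 8: ref 6 -> HIT, frames=[1,2,6] (faults so far: 6)
  step 9: ref 2 -> HIT, frames=[1,2,6] (faults so far: 6)
  LRU total faults: 6
--- Optimal ---
  step 0: ref 2 -> FAULT, frames=[2,-,-] (faults so far: 1)
  step 1: ref 6 -> FAULT, frames=[2,6,-] (faults so far: 2)
  step 2: ref 4 -> FAULT, frames=[2,6,4] (faults so far: 3)
  step 3: ref 1 -> FAULT, evict 4, frames=[2,6,1] (faults so far: 4)
  step 4: ref 1 -> HIT, frames=[2,6,1] (faults so far: 4)
  step 5: ref 1 -> HIT, frames=[2,6,1] (faults so far: 4)
  step 6: ref 2 -> HIT, frames=[2,6,1] (faults so far: 4)
  step 7: ref 6 -> HIT, frames=[2,6,1] (faults so far: 4)
  step 8: ref 6 -> HIT, frames=[2,6,1] (faults so far: 4)
  step 9: ref 2 -> HIT, frames=[2,6,1] (faults so far: 4)
  Optimal total faults: 4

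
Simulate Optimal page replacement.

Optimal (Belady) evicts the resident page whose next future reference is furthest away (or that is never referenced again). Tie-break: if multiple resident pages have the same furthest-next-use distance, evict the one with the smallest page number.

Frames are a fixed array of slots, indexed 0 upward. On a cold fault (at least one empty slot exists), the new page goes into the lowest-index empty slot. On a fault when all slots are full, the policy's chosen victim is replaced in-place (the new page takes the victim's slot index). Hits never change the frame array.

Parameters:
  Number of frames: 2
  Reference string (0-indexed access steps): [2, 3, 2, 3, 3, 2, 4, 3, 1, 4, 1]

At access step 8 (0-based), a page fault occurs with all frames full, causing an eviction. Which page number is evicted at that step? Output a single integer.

Answer: 3

Derivation:
Step 0: ref 2 -> FAULT, frames=[2,-]
Step 1: ref 3 -> FAULT, frames=[2,3]
Step 2: ref 2 -> HIT, frames=[2,3]
Step 3: ref 3 -> HIT, frames=[2,3]
Step 4: ref 3 -> HIT, frames=[2,3]
Step 5: ref 2 -> HIT, frames=[2,3]
Step 6: ref 4 -> FAULT, evict 2, frames=[4,3]
Step 7: ref 3 -> HIT, frames=[4,3]
Step 8: ref 1 -> FAULT, evict 3, frames=[4,1]
At step 8: evicted page 3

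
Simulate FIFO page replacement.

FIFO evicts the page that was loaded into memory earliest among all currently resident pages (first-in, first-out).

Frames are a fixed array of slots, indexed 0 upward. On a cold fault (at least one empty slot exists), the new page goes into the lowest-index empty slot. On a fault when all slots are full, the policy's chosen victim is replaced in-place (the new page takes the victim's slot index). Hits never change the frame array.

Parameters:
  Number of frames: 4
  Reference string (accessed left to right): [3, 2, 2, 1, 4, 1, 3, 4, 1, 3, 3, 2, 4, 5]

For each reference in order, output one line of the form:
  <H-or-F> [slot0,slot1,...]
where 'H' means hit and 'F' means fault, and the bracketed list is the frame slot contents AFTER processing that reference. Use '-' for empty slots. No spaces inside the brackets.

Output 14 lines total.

F [3,-,-,-]
F [3,2,-,-]
H [3,2,-,-]
F [3,2,1,-]
F [3,2,1,4]
H [3,2,1,4]
H [3,2,1,4]
H [3,2,1,4]
H [3,2,1,4]
H [3,2,1,4]
H [3,2,1,4]
H [3,2,1,4]
H [3,2,1,4]
F [5,2,1,4]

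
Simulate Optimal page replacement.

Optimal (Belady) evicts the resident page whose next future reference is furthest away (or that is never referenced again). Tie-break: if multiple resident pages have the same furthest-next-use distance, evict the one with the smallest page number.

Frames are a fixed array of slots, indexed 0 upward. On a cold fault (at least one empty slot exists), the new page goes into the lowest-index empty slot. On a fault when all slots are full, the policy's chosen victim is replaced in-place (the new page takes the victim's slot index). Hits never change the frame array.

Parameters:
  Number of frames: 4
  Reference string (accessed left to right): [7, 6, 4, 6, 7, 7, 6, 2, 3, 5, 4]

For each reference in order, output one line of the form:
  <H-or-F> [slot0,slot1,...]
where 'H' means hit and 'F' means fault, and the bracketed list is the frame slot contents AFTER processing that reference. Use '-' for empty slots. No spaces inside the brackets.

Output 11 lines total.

F [7,-,-,-]
F [7,6,-,-]
F [7,6,4,-]
H [7,6,4,-]
H [7,6,4,-]
H [7,6,4,-]
H [7,6,4,-]
F [7,6,4,2]
F [7,6,4,3]
F [7,6,4,5]
H [7,6,4,5]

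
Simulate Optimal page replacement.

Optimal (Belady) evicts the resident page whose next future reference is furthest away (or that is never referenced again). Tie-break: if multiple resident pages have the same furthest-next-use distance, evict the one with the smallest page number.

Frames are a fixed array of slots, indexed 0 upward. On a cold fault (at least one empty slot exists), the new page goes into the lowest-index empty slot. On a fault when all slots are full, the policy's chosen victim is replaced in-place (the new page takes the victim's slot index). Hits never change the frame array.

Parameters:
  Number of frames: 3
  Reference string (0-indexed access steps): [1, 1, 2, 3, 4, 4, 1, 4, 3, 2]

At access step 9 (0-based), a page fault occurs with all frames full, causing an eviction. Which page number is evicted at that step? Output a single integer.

Step 0: ref 1 -> FAULT, frames=[1,-,-]
Step 1: ref 1 -> HIT, frames=[1,-,-]
Step 2: ref 2 -> FAULT, frames=[1,2,-]
Step 3: ref 3 -> FAULT, frames=[1,2,3]
Step 4: ref 4 -> FAULT, evict 2, frames=[1,4,3]
Step 5: ref 4 -> HIT, frames=[1,4,3]
Step 6: ref 1 -> HIT, frames=[1,4,3]
Step 7: ref 4 -> HIT, frames=[1,4,3]
Step 8: ref 3 -> HIT, frames=[1,4,3]
Step 9: ref 2 -> FAULT, evict 1, frames=[2,4,3]
At step 9: evicted page 1

Answer: 1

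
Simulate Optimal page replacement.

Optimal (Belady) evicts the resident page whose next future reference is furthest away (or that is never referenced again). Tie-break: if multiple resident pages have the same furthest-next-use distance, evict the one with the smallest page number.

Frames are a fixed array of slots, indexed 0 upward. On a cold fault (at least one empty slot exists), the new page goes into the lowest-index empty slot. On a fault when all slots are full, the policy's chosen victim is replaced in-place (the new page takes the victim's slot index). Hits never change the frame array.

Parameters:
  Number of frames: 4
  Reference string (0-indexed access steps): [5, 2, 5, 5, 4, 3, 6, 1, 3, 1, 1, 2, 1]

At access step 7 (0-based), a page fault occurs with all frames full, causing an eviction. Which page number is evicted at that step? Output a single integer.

Answer: 5

Derivation:
Step 0: ref 5 -> FAULT, frames=[5,-,-,-]
Step 1: ref 2 -> FAULT, frames=[5,2,-,-]
Step 2: ref 5 -> HIT, frames=[5,2,-,-]
Step 3: ref 5 -> HIT, frames=[5,2,-,-]
Step 4: ref 4 -> FAULT, frames=[5,2,4,-]
Step 5: ref 3 -> FAULT, frames=[5,2,4,3]
Step 6: ref 6 -> FAULT, evict 4, frames=[5,2,6,3]
Step 7: ref 1 -> FAULT, evict 5, frames=[1,2,6,3]
At step 7: evicted page 5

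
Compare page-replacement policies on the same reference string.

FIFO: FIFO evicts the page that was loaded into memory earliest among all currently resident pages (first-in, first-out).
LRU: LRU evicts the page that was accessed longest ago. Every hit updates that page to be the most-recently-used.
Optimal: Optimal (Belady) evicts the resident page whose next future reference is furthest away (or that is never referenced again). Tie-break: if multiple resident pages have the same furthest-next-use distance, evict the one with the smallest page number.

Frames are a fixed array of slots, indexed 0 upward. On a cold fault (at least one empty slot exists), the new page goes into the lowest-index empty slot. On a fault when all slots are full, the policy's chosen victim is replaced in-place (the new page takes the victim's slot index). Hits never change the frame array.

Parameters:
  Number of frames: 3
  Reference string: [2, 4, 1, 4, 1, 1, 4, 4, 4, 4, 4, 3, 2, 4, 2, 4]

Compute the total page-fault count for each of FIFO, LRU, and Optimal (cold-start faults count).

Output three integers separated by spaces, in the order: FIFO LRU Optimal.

Answer: 6 5 4

Derivation:
--- FIFO ---
  step 0: ref 2 -> FAULT, frames=[2,-,-] (faults so far: 1)
  step 1: ref 4 -> FAULT, frames=[2,4,-] (faults so far: 2)
  step 2: ref 1 -> FAULT, frames=[2,4,1] (faults so far: 3)
  step 3: ref 4 -> HIT, frames=[2,4,1] (faults so far: 3)
  step 4: ref 1 -> HIT, frames=[2,4,1] (faults so far: 3)
  step 5: ref 1 -> HIT, frames=[2,4,1] (faults so far: 3)
  step 6: ref 4 -> HIT, frames=[2,4,1] (faults so far: 3)
  step 7: ref 4 -> HIT, frames=[2,4,1] (faults so far: 3)
  step 8: ref 4 -> HIT, frames=[2,4,1] (faults so far: 3)
  step 9: ref 4 -> HIT, frames=[2,4,1] (faults so far: 3)
  step 10: ref 4 -> HIT, frames=[2,4,1] (faults so far: 3)
  step 11: ref 3 -> FAULT, evict 2, frames=[3,4,1] (faults so far: 4)
  step 12: ref 2 -> FAULT, evict 4, frames=[3,2,1] (faults so far: 5)
  step 13: ref 4 -> FAULT, evict 1, frames=[3,2,4] (faults so far: 6)
  step 14: ref 2 -> HIT, frames=[3,2,4] (faults so far: 6)
  step 15: ref 4 -> HIT, frames=[3,2,4] (faults so far: 6)
  FIFO total faults: 6
--- LRU ---
  step 0: ref 2 -> FAULT, frames=[2,-,-] (faults so far: 1)
  step 1: ref 4 -> FAULT, frames=[2,4,-] (faults so far: 2)
  step 2: ref 1 -> FAULT, frames=[2,4,1] (faults so far: 3)
  step 3: ref 4 -> HIT, frames=[2,4,1] (faults so far: 3)
  step 4: ref 1 -> HIT, frames=[2,4,1] (faults so far: 3)
  step 5: ref 1 -> HIT, frames=[2,4,1] (faults so far: 3)
  step 6: ref 4 -> HIT, frames=[2,4,1] (faults so far: 3)
  step 7: ref 4 -> HIT, frames=[2,4,1] (faults so far: 3)
  step 8: ref 4 -> HIT, frames=[2,4,1] (faults so far: 3)
  step 9: ref 4 -> HIT, frames=[2,4,1] (faults so far: 3)
  step 10: ref 4 -> HIT, frames=[2,4,1] (faults so far: 3)
  step 11: ref 3 -> FAULT, evict 2, frames=[3,4,1] (faults so far: 4)
  step 12: ref 2 -> FAULT, evict 1, frames=[3,4,2] (faults so far: 5)
  step 13: ref 4 -> HIT, frames=[3,4,2] (faults so far: 5)
  step 14: ref 2 -> HIT, frames=[3,4,2] (faults so far: 5)
  step 15: ref 4 -> HIT, frames=[3,4,2] (faults so far: 5)
  LRU total faults: 5
--- Optimal ---
  step 0: ref 2 -> FAULT, frames=[2,-,-] (faults so far: 1)
  step 1: ref 4 -> FAULT, frames=[2,4,-] (faults so far: 2)
  step 2: ref 1 -> FAULT, frames=[2,4,1] (faults so far: 3)
  step 3: ref 4 -> HIT, frames=[2,4,1] (faults so far: 3)
  step 4: ref 1 -> HIT, frames=[2,4,1] (faults so far: 3)
  step 5: ref 1 -> HIT, frames=[2,4,1] (faults so far: 3)
  step 6: ref 4 -> HIT, frames=[2,4,1] (faults so far: 3)
  step 7: ref 4 -> HIT, frames=[2,4,1] (faults so far: 3)
  step 8: ref 4 -> HIT, frames=[2,4,1] (faults so far: 3)
  step 9: ref 4 -> HIT, frames=[2,4,1] (faults so far: 3)
  step 10: ref 4 -> HIT, frames=[2,4,1] (faults so far: 3)
  step 11: ref 3 -> FAULT, evict 1, frames=[2,4,3] (faults so far: 4)
  step 12: ref 2 -> HIT, frames=[2,4,3] (faults so far: 4)
  step 13: ref 4 -> HIT, frames=[2,4,3] (faults so far: 4)
  step 14: ref 2 -> HIT, frames=[2,4,3] (faults so far: 4)
  step 15: ref 4 -> HIT, frames=[2,4,3] (faults so far: 4)
  Optimal total faults: 4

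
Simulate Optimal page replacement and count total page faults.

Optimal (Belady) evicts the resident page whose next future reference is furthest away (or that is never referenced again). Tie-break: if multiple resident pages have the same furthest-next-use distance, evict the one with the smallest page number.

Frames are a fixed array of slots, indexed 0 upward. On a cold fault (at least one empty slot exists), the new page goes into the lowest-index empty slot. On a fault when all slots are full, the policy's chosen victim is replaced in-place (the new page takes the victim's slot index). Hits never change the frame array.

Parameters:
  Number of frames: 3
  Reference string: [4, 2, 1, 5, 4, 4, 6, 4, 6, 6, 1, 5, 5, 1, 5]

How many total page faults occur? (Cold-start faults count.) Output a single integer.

Step 0: ref 4 → FAULT, frames=[4,-,-]
Step 1: ref 2 → FAULT, frames=[4,2,-]
Step 2: ref 1 → FAULT, frames=[4,2,1]
Step 3: ref 5 → FAULT (evict 2), frames=[4,5,1]
Step 4: ref 4 → HIT, frames=[4,5,1]
Step 5: ref 4 → HIT, frames=[4,5,1]
Step 6: ref 6 → FAULT (evict 5), frames=[4,6,1]
Step 7: ref 4 → HIT, frames=[4,6,1]
Step 8: ref 6 → HIT, frames=[4,6,1]
Step 9: ref 6 → HIT, frames=[4,6,1]
Step 10: ref 1 → HIT, frames=[4,6,1]
Step 11: ref 5 → FAULT (evict 4), frames=[5,6,1]
Step 12: ref 5 → HIT, frames=[5,6,1]
Step 13: ref 1 → HIT, frames=[5,6,1]
Step 14: ref 5 → HIT, frames=[5,6,1]
Total faults: 6

Answer: 6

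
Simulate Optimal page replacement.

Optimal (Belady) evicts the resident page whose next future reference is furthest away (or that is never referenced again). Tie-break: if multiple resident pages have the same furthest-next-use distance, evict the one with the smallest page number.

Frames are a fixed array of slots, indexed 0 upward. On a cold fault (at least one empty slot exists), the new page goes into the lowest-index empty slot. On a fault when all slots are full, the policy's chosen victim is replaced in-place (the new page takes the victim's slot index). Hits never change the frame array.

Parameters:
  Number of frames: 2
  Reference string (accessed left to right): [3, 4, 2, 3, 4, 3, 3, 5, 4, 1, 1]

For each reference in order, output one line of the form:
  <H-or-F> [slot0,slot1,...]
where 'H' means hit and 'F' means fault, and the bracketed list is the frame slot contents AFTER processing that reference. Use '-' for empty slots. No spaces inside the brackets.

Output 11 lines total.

F [3,-]
F [3,4]
F [3,2]
H [3,2]
F [3,4]
H [3,4]
H [3,4]
F [5,4]
H [5,4]
F [5,1]
H [5,1]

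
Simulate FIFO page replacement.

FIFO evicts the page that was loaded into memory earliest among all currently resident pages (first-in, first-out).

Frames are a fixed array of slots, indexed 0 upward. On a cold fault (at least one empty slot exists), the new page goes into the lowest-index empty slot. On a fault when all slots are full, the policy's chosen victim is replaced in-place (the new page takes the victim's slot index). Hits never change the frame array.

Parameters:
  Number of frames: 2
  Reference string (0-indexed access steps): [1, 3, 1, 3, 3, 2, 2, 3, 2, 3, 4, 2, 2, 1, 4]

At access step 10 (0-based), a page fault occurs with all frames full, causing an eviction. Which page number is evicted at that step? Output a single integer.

Answer: 3

Derivation:
Step 0: ref 1 -> FAULT, frames=[1,-]
Step 1: ref 3 -> FAULT, frames=[1,3]
Step 2: ref 1 -> HIT, frames=[1,3]
Step 3: ref 3 -> HIT, frames=[1,3]
Step 4: ref 3 -> HIT, frames=[1,3]
Step 5: ref 2 -> FAULT, evict 1, frames=[2,3]
Step 6: ref 2 -> HIT, frames=[2,3]
Step 7: ref 3 -> HIT, frames=[2,3]
Step 8: ref 2 -> HIT, frames=[2,3]
Step 9: ref 3 -> HIT, frames=[2,3]
Step 10: ref 4 -> FAULT, evict 3, frames=[2,4]
At step 10: evicted page 3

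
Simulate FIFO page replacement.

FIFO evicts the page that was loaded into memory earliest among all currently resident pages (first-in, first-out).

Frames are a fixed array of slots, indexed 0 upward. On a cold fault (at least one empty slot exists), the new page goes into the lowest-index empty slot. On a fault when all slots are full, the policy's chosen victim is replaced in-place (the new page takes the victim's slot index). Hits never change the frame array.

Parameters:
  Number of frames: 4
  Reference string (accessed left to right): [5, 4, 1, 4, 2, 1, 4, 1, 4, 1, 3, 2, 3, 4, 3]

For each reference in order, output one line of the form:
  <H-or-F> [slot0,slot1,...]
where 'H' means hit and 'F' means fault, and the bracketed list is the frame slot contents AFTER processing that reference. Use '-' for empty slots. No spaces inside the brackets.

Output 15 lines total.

F [5,-,-,-]
F [5,4,-,-]
F [5,4,1,-]
H [5,4,1,-]
F [5,4,1,2]
H [5,4,1,2]
H [5,4,1,2]
H [5,4,1,2]
H [5,4,1,2]
H [5,4,1,2]
F [3,4,1,2]
H [3,4,1,2]
H [3,4,1,2]
H [3,4,1,2]
H [3,4,1,2]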